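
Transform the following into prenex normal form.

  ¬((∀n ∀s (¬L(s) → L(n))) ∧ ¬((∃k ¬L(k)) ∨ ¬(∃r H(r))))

∃n ∃s ∃k ∀r (¬L(s) ∧ ¬L(n) ∨ ¬L(k) ∨ ¬H(r))

Rewrite implications/biconditionals: A → B as ¬A ∨ B.
  ¬((∀n ∀s (¬¬L(s) ∨ L(n))) ∧ ¬((∃k ¬L(k)) ∨ ¬(∃r H(r))))
Drive negations inward (¬∀x A ≡ ∃x ¬A, ¬∃x A ≡ ∀x ¬A, De Morgan for ∧/∨):
  (∃n ∃s (¬L(s) ∧ ¬L(n))) ∨ (∃k ¬L(k)) ∨ (∀r ¬H(r))
All bound variables are already distinct, so no renaming is needed.
Pull the quantifiers to the front (each side's bound variable is not free in the other side):
  ∃n ∃s ∃k ∀r (¬L(s) ∧ ¬L(n) ∨ ¬L(k) ∨ ¬H(r))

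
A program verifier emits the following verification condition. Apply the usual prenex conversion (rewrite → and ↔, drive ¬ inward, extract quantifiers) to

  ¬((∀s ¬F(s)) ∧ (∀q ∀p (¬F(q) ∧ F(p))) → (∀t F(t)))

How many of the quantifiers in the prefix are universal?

3

First replace A → B with ¬A ∨ B.
  ¬(¬((∀s ¬F(s)) ∧ (∀q ∀p (¬F(q) ∧ F(p)))) ∨ (∀t F(t)))
Move each ¬ inward, flipping quantifiers it crosses:
  (∀s ¬F(s)) ∧ (∀q ∀p (¬F(q) ∧ F(p))) ∧ (∃t ¬F(t))
Pull the quantifiers to the front (each side's bound variable is not free in the other side):
  ∀s ∀q ∀p ∃t (¬F(s) ∧ ¬F(q) ∧ F(p) ∧ ¬F(t))
The prefix is ∀s ∀q ∀p ∃t: 3 universal, 1 existential.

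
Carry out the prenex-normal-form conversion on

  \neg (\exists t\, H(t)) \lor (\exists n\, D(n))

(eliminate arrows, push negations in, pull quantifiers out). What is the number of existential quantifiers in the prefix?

1

Drive negations inward (¬∀x A ≡ ∃x ¬A, ¬∃x A ≡ ∀x ¬A, De Morgan for ∧/∨):
  (\forall t\, \neg H(t)) \lor (\exists n\, D(n))
All bound variables are already distinct, so no renaming is needed.
Finally move all quantifiers to the prefix:
  \forall t\, \exists n\, (\neg H(t) \lor D(n))
The prefix is \forall t \exists n: 1 universal, 1 existential.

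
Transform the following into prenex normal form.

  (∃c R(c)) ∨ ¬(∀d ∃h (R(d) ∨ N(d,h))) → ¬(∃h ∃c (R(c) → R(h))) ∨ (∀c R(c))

First replace A → B with ¬A ∨ B.
  ¬((∃c R(c)) ∨ ¬(∀d ∃h (R(d) ∨ N(d,h)))) ∨ ¬(∃h ∃c (¬R(c) ∨ R(h))) ∨ (∀c R(c))
Move each ¬ inward, flipping quantifiers it crosses:
  (∀c ¬R(c)) ∧ (∀d ∃h (R(d) ∨ N(d,h))) ∨ (∀h ∀c (R(c) ∧ ¬R(h))) ∨ (∀c R(c))
Rename bound variables to avoid capture: h↦b, c↦u, c↦q.
  (∀c ¬R(c)) ∧ (∀d ∃h (R(d) ∨ N(d,h))) ∨ (∀b ∀u (R(u) ∧ ¬R(b))) ∨ (∀q R(q))
Pull the quantifiers to the front (each side's bound variable is not free in the other side):
  ∀c ∀d ∃h ∀b ∀u ∀q (¬R(c) ∧ (R(d) ∨ N(d,h)) ∨ R(u) ∧ ¬R(b) ∨ R(q))

∀c ∀d ∃h ∀b ∀u ∀q (¬R(c) ∧ (R(d) ∨ N(d,h)) ∨ R(u) ∧ ¬R(b) ∨ R(q))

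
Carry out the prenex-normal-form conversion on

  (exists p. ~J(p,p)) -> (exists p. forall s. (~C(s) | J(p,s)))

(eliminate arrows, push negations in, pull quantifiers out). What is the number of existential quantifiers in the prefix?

First replace A → B with ¬A ∨ B.
  ~(exists p. ~J(p,p)) | (exists p. forall s. (~C(s) | J(p,s)))
Drive negations inward (¬∀x A ≡ ∃x ¬A, ¬∃x A ≡ ∀x ¬A, De Morgan for ∧/∨):
  (forall p. J(p,p)) | (exists p. forall s. (~C(s) | J(p,s)))
Rename bound variables to avoid capture: p↦q.
  (forall p. J(p,p)) | (exists q. forall s. (~C(s) | J(q,s)))
Extract every quantifier outward, since the variables are now distinct and don't occur free across branches:
  forall p. exists q. forall s. (J(p,p) | ~C(s) | J(q,s))
The prefix is forall p exists q forall s: 2 universal, 1 existential.

1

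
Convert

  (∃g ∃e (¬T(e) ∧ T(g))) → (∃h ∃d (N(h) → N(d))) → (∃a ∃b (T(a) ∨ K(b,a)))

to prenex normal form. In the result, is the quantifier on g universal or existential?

Rewrite implications/biconditionals: A → B as ¬A ∨ B.
  ¬(∃g ∃e (¬T(e) ∧ T(g))) ∨ ¬(∃h ∃d (¬N(h) ∨ N(d))) ∨ (∃a ∃b (T(a) ∨ K(b,a)))
Push ¬ through the quantifiers and connectives to reach negation normal form:
  (∀g ∀e (T(e) ∨ ¬T(g))) ∨ (∀h ∀d (N(h) ∧ ¬N(d))) ∨ (∃a ∃b (T(a) ∨ K(b,a)))
All bound variables are already distinct, so no renaming is needed.
Extract every quantifier outward, since the variables are now distinct and don't occur free across branches:
  ∀g ∀e ∀h ∀d ∃a ∃b (T(e) ∨ ¬T(g) ∨ N(h) ∧ ¬N(d) ∨ T(a) ∨ K(b,a))
The quantifier ∃g sits under an odd number of negations (counting the antecedent side of each →), so it flips to ∀g.

universal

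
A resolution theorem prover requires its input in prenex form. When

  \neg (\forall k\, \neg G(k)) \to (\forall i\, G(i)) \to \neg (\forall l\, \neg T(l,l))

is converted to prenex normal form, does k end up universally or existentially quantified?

universal

Rewrite implications/biconditionals: A → B as ¬A ∨ B.
  \neg \neg (\forall k\, \neg G(k)) \lor \neg (\forall i\, G(i)) \lor \neg (\forall l\, \neg T(l,l))
Move each ¬ inward, flipping quantifiers it crosses:
  (\forall k\, \neg G(k)) \lor (\exists i\, \neg G(i)) \lor (\exists l\, T(l,l))
All bound variables are already distinct, so no renaming is needed.
Extract every quantifier outward, since the variables are now distinct and don't occur free across branches:
  \forall k\, \exists i\, \exists l\, (\neg G(k) \lor \neg G(i) \lor T(l,l))
The quantifier \forall k sits under an even number of negations (counting the antecedent side of each →), so it remains universal.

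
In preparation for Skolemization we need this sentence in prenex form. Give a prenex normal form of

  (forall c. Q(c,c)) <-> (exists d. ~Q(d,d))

exists c. exists d. forall q. forall p. ((~Q(c,c) | ~Q(d,d)) & (Q(q,q) | Q(p,p)))

Rewrite implications/biconditionals: A → B as ¬A ∨ B; A ↔ B as (¬A ∨ B) ∧ (¬B ∨ A).
  (~(forall c. Q(c,c)) | (exists d. ~Q(d,d))) & (~(exists d. ~Q(d,d)) | (forall c. Q(c,c)))
Push ¬ through the quantifiers and connectives to reach negation normal form:
  ((exists c. ~Q(c,c)) | (exists d. ~Q(d,d))) & ((forall d. Q(d,d)) | (forall c. Q(c,c)))
Give each quantifier a distinct variable: d↦q, c↦p.
  ((exists c. ~Q(c,c)) | (exists d. ~Q(d,d))) & ((forall q. Q(q,q)) | (forall p. Q(p,p)))
Pull the quantifiers to the front (each side's bound variable is not free in the other side):
  exists c. exists d. forall q. forall p. ((~Q(c,c) | ~Q(d,d)) & (Q(q,q) | Q(p,p)))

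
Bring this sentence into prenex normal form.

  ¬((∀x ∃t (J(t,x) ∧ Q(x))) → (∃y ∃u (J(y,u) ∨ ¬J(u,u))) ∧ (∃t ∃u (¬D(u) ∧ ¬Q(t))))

Eliminate → and ↔ using ¬ and ∨.
  ¬(¬(∀x ∃t (J(t,x) ∧ Q(x))) ∨ (∃y ∃u (J(y,u) ∨ ¬J(u,u))) ∧ (∃t ∃u (¬D(u) ∧ ¬Q(t))))
Move each ¬ inward, flipping quantifiers it crosses:
  (∀x ∃t (J(t,x) ∧ Q(x))) ∧ ((∀y ∀u (¬J(y,u) ∧ J(u,u))) ∨ (∀t ∀u (D(u) ∨ Q(t))))
Give each quantifier a distinct variable: t↦b, u↦z.
  (∀x ∃t (J(t,x) ∧ Q(x))) ∧ ((∀y ∀u (¬J(y,u) ∧ J(u,u))) ∨ (∀b ∀z (D(z) ∨ Q(b))))
Finally move all quantifiers to the prefix:
  ∀x ∃t ∀y ∀u ∀b ∀z (J(t,x) ∧ Q(x) ∧ (¬J(y,u) ∧ J(u,u) ∨ D(z) ∨ Q(b)))

∀x ∃t ∀y ∀u ∀b ∀z (J(t,x) ∧ Q(x) ∧ (¬J(y,u) ∧ J(u,u) ∨ D(z) ∨ Q(b)))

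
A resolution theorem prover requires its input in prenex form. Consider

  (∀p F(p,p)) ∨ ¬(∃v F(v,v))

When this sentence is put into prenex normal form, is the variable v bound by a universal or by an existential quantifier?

universal

Drive negations inward (¬∀x A ≡ ∃x ¬A, ¬∃x A ≡ ∀x ¬A, De Morgan for ∧/∨):
  (∀p F(p,p)) ∨ (∀v ¬F(v,v))
All bound variables are already distinct, so no renaming is needed.
Pull the quantifiers to the front (each side's bound variable is not free in the other side):
  ∀p ∀v (F(p,p) ∨ ¬F(v,v))
The quantifier ∃v sits under an odd number of negations, so it flips to ∀v.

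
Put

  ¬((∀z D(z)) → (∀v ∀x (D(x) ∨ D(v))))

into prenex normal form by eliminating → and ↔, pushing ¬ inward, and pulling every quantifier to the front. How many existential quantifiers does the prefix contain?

Rewrite implications/biconditionals: A → B as ¬A ∨ B.
  ¬(¬(∀z D(z)) ∨ (∀v ∀x (D(x) ∨ D(v))))
Drive negations inward (¬∀x A ≡ ∃x ¬A, ¬∃x A ≡ ∀x ¬A, De Morgan for ∧/∨):
  (∀z D(z)) ∧ (∃v ∃x (¬D(x) ∧ ¬D(v)))
Pull the quantifiers to the front (each side's bound variable is not free in the other side):
  ∀z ∃v ∃x (D(z) ∧ ¬D(x) ∧ ¬D(v))
The prefix is ∀z ∃v ∃x: 1 universal, 2 existential.

2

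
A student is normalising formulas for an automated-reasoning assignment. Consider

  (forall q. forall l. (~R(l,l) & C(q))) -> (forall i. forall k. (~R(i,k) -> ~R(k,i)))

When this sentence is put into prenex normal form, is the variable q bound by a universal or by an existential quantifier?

existential

Rewrite implications/biconditionals: A → B as ¬A ∨ B.
  ~(forall q. forall l. (~R(l,l) & C(q))) | (forall i. forall k. (~~R(i,k) | ~R(k,i)))
Push ¬ through the quantifiers and connectives to reach negation normal form:
  (exists q. exists l. (R(l,l) | ~C(q))) | (forall i. forall k. (R(i,k) | ~R(k,i)))
All bound variables are already distinct, so no renaming is needed.
Pull the quantifiers to the front (each side's bound variable is not free in the other side):
  exists q. exists l. forall i. forall k. (R(l,l) | ~C(q) | R(i,k) | ~R(k,i))
The quantifier forall q sits under an odd number of negations (counting the antecedent side of each →), so it flips to exists q.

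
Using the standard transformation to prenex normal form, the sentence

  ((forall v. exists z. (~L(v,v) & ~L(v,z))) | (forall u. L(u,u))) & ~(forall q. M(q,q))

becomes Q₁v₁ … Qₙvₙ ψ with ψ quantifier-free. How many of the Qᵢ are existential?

2

Push ¬ through the quantifiers and connectives to reach negation normal form:
  ((forall v. exists z. (~L(v,v) & ~L(v,z))) | (forall u. L(u,u))) & (exists q. ~M(q,q))
All bound variables are already distinct, so no renaming is needed.
Extract every quantifier outward, since the variables are now distinct and don't occur free across branches:
  forall v. exists z. forall u. exists q. ((~L(v,v) & ~L(v,z) | L(u,u)) & ~M(q,q))
The prefix is forall v exists z forall u exists q: 2 universal, 2 existential.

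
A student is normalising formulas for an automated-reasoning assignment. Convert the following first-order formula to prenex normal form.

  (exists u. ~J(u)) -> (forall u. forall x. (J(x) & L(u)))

forall u. forall y1. forall x. (J(u) | J(x) & L(y1))

Rewrite implications/biconditionals: A → B as ¬A ∨ B.
  ~(exists u. ~J(u)) | (forall u. forall x. (J(x) & L(u)))
Move each ¬ inward, flipping quantifiers it crosses:
  (forall u. J(u)) | (forall u. forall x. (J(x) & L(u)))
Give each quantifier a distinct variable: u↦y1.
  (forall u. J(u)) | (forall y1. forall x. (J(x) & L(y1)))
Finally move all quantifiers to the prefix:
  forall u. forall y1. forall x. (J(u) | J(x) & L(y1))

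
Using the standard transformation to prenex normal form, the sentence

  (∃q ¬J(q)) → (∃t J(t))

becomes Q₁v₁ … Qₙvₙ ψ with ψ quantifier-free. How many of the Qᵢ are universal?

1

Eliminate → and ↔ using ¬ and ∨.
  ¬(∃q ¬J(q)) ∨ (∃t J(t))
Drive negations inward (¬∀x A ≡ ∃x ¬A, ¬∃x A ≡ ∀x ¬A, De Morgan for ∧/∨):
  (∀q J(q)) ∨ (∃t J(t))
All bound variables are already distinct, so no renaming is needed.
Finally move all quantifiers to the prefix:
  ∀q ∃t (J(q) ∨ J(t))
The prefix is ∀q ∃t: 1 universal, 1 existential.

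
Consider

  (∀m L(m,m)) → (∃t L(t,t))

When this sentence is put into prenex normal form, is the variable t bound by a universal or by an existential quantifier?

existential

Eliminate → and ↔ using ¬ and ∨.
  ¬(∀m L(m,m)) ∨ (∃t L(t,t))
Drive negations inward (¬∀x A ≡ ∃x ¬A, ¬∃x A ≡ ∀x ¬A, De Morgan for ∧/∨):
  (∃m ¬L(m,m)) ∨ (∃t L(t,t))
Finally move all quantifiers to the prefix:
  ∃m ∃t (¬L(m,m) ∨ L(t,t))
The quantifier ∃t sits under an even number of negations (counting the antecedent side of each →), so it remains existential.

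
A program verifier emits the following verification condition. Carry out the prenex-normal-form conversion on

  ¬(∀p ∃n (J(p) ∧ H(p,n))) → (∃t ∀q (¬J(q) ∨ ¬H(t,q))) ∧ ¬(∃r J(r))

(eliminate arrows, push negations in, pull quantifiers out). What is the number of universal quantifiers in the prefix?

Eliminate → and ↔ using ¬ and ∨.
  ¬¬(∀p ∃n (J(p) ∧ H(p,n))) ∨ (∃t ∀q (¬J(q) ∨ ¬H(t,q))) ∧ ¬(∃r J(r))
Drive negations inward (¬∀x A ≡ ∃x ¬A, ¬∃x A ≡ ∀x ¬A, De Morgan for ∧/∨):
  (∀p ∃n (J(p) ∧ H(p,n))) ∨ (∃t ∀q (¬J(q) ∨ ¬H(t,q))) ∧ (∀r ¬J(r))
All bound variables are already distinct, so no renaming is needed.
Finally move all quantifiers to the prefix:
  ∀p ∃n ∃t ∀q ∀r (J(p) ∧ H(p,n) ∨ (¬J(q) ∨ ¬H(t,q)) ∧ ¬J(r))
The prefix is ∀p ∃n ∃t ∀q ∀r: 3 universal, 2 existential.

3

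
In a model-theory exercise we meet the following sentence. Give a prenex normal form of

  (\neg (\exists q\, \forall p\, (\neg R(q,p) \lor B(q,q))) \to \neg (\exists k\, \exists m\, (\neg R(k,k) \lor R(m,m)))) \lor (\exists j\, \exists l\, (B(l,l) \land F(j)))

Eliminate → and ↔ using ¬ and ∨.
  \neg \neg (\exists q\, \forall p\, (\neg R(q,p) \lor B(q,q))) \lor \neg (\exists k\, \exists m\, (\neg R(k,k) \lor R(m,m))) \lor (\exists j\, \exists l\, (B(l,l) \land F(j)))
Drive negations inward (¬∀x A ≡ ∃x ¬A, ¬∃x A ≡ ∀x ¬A, De Morgan for ∧/∨):
  (\exists q\, \forall p\, (\neg R(q,p) \lor B(q,q))) \lor (\forall k\, \forall m\, (R(k,k) \land \neg R(m,m))) \lor (\exists j\, \exists l\, (B(l,l) \land F(j)))
All bound variables are already distinct, so no renaming is needed.
Extract every quantifier outward, since the variables are now distinct and don't occur free across branches:
  \exists q\, \forall p\, \forall k\, \forall m\, \exists j\, \exists l\, (\neg R(q,p) \lor B(q,q) \lor R(k,k) \land \neg R(m,m) \lor B(l,l) \land F(j))

\exists q\, \forall p\, \forall k\, \forall m\, \exists j\, \exists l\, (\neg R(q,p) \lor B(q,q) \lor R(k,k) \land \neg R(m,m) \lor B(l,l) \land F(j))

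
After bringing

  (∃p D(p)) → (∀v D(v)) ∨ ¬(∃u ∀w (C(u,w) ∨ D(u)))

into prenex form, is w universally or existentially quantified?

First replace A → B with ¬A ∨ B.
  ¬(∃p D(p)) ∨ (∀v D(v)) ∨ ¬(∃u ∀w (C(u,w) ∨ D(u)))
Move each ¬ inward, flipping quantifiers it crosses:
  (∀p ¬D(p)) ∨ (∀v D(v)) ∨ (∀u ∃w (¬C(u,w) ∧ ¬D(u)))
All bound variables are already distinct, so no renaming is needed.
Extract every quantifier outward, since the variables are now distinct and don't occur free across branches:
  ∀p ∀v ∀u ∃w (¬D(p) ∨ D(v) ∨ ¬C(u,w) ∧ ¬D(u))
The quantifier ∀w sits under an odd number of negations (counting the antecedent side of each →), so it flips to ∃w.

existential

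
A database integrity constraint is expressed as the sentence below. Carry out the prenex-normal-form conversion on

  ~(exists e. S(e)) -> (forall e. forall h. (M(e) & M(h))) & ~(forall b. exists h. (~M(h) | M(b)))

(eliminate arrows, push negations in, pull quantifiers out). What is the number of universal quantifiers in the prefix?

3

Eliminate → and ↔ using ¬ and ∨.
  ~~(exists e. S(e)) | (forall e. forall h. (M(e) & M(h))) & ~(forall b. exists h. (~M(h) | M(b)))
Move each ¬ inward, flipping quantifiers it crosses:
  (exists e. S(e)) | (forall e. forall h. (M(e) & M(h))) & (exists b. forall h. (M(h) & ~M(b)))
Give each quantifier a distinct variable: e↦w, h↦u1.
  (exists e. S(e)) | (forall w. forall h. (M(w) & M(h))) & (exists b. forall u1. (M(u1) & ~M(b)))
Pull the quantifiers to the front (each side's bound variable is not free in the other side):
  exists e. forall w. forall h. exists b. forall u1. (S(e) | M(w) & M(h) & M(u1) & ~M(b))
The prefix is exists e forall w forall h exists b forall u1: 3 universal, 2 existential.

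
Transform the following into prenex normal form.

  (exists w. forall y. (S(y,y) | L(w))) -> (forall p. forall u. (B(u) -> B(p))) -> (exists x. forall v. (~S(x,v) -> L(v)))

First replace A → B with ¬A ∨ B.
  ~(exists w. forall y. (S(y,y) | L(w))) | ~(forall p. forall u. (~B(u) | B(p))) | (exists x. forall v. (~~S(x,v) | L(v)))
Drive negations inward (¬∀x A ≡ ∃x ¬A, ¬∃x A ≡ ∀x ¬A, De Morgan for ∧/∨):
  (forall w. exists y. (~S(y,y) & ~L(w))) | (exists p. exists u. (B(u) & ~B(p))) | (exists x. forall v. (S(x,v) | L(v)))
Finally move all quantifiers to the prefix:
  forall w. exists y. exists p. exists u. exists x. forall v. (~S(y,y) & ~L(w) | B(u) & ~B(p) | S(x,v) | L(v))

forall w. exists y. exists p. exists u. exists x. forall v. (~S(y,y) & ~L(w) | B(u) & ~B(p) | S(x,v) | L(v))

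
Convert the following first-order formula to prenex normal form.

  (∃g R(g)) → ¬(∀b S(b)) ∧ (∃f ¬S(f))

∀g ∃b ∃f (¬R(g) ∨ ¬S(b) ∧ ¬S(f))

First replace A → B with ¬A ∨ B.
  ¬(∃g R(g)) ∨ ¬(∀b S(b)) ∧ (∃f ¬S(f))
Push ¬ through the quantifiers and connectives to reach negation normal form:
  (∀g ¬R(g)) ∨ (∃b ¬S(b)) ∧ (∃f ¬S(f))
All bound variables are already distinct, so no renaming is needed.
Finally move all quantifiers to the prefix:
  ∀g ∃b ∃f (¬R(g) ∨ ¬S(b) ∧ ¬S(f))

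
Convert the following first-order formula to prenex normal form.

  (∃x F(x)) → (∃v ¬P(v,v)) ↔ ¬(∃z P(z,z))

∃x ∀v ∀z ∃r ∀y1 ∃v1 ((F(x) ∧ P(v,v) ∨ ¬P(z,z)) ∧ (P(r,r) ∨ ¬F(y1) ∨ ¬P(v1,v1)))

Eliminate → and ↔ using ¬ and ∨; A ↔ B as (¬A ∨ B) ∧ (¬B ∨ A).
  (¬(¬(∃x F(x)) ∨ (∃v ¬P(v,v))) ∨ ¬(∃z P(z,z))) ∧ (¬¬(∃z P(z,z)) ∨ ¬(∃x F(x)) ∨ (∃v ¬P(v,v)))
Push ¬ through the quantifiers and connectives to reach negation normal form:
  ((∃x F(x)) ∧ (∀v P(v,v)) ∨ (∀z ¬P(z,z))) ∧ ((∃z P(z,z)) ∨ (∀x ¬F(x)) ∨ (∃v ¬P(v,v)))
Standardize variables apart so no two quantifiers bind the same name: z↦r, x↦y1, v↦v1.
  ((∃x F(x)) ∧ (∀v P(v,v)) ∨ (∀z ¬P(z,z))) ∧ ((∃r P(r,r)) ∨ (∀y1 ¬F(y1)) ∨ (∃v1 ¬P(v1,v1)))
Finally move all quantifiers to the prefix:
  ∃x ∀v ∀z ∃r ∀y1 ∃v1 ((F(x) ∧ P(v,v) ∨ ¬P(z,z)) ∧ (P(r,r) ∨ ¬F(y1) ∨ ¬P(v1,v1)))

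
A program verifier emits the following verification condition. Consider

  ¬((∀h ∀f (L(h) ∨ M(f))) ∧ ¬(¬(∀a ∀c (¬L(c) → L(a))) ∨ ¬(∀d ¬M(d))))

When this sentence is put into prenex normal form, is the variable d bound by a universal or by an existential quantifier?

Rewrite implications/biconditionals: A → B as ¬A ∨ B.
  ¬((∀h ∀f (L(h) ∨ M(f))) ∧ ¬(¬(∀a ∀c (¬¬L(c) ∨ L(a))) ∨ ¬(∀d ¬M(d))))
Push ¬ through the quantifiers and connectives to reach negation normal form:
  (∃h ∃f (¬L(h) ∧ ¬M(f))) ∨ (∃a ∃c (¬L(c) ∧ ¬L(a))) ∨ (∃d M(d))
All bound variables are already distinct, so no renaming is needed.
Finally move all quantifiers to the prefix:
  ∃h ∃f ∃a ∃c ∃d (¬L(h) ∧ ¬M(f) ∨ ¬L(c) ∧ ¬L(a) ∨ M(d))
The quantifier ∀d sits under an odd number of negations (counting the antecedent side of each →), so it flips to ∃d.

existential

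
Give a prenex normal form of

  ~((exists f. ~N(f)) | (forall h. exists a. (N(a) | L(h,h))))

Move each ¬ inward, flipping quantifiers it crosses:
  (forall f. N(f)) & (exists h. forall a. (~N(a) & ~L(h,h)))
All bound variables are already distinct, so no renaming is needed.
Finally move all quantifiers to the prefix:
  forall f. exists h. forall a. (N(f) & ~N(a) & ~L(h,h))

forall f. exists h. forall a. (N(f) & ~N(a) & ~L(h,h))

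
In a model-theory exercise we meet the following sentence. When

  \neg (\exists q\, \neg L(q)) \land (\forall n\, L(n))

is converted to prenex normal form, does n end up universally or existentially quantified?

Drive negations inward (¬∀x A ≡ ∃x ¬A, ¬∃x A ≡ ∀x ¬A, De Morgan for ∧/∨):
  (\forall q\, L(q)) \land (\forall n\, L(n))
All bound variables are already distinct, so no renaming is needed.
Pull the quantifiers to the front (each side's bound variable is not free in the other side):
  \forall q\, \forall n\, (L(q) \land L(n))
The quantifier \forall n sits under an even number of negations, so it remains universal.

universal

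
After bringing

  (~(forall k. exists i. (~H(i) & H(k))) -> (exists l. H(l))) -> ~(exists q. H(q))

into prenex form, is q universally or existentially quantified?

universal

Rewrite implications/biconditionals: A → B as ¬A ∨ B.
  ~(~~(forall k. exists i. (~H(i) & H(k))) | (exists l. H(l))) | ~(exists q. H(q))
Move each ¬ inward, flipping quantifiers it crosses:
  (exists k. forall i. (H(i) | ~H(k))) & (forall l. ~H(l)) | (forall q. ~H(q))
Finally move all quantifiers to the prefix:
  exists k. forall i. forall l. forall q. ((H(i) | ~H(k)) & ~H(l) | ~H(q))
The quantifier exists q sits under an odd number of negations (counting the antecedent side of each →), so it flips to forall q.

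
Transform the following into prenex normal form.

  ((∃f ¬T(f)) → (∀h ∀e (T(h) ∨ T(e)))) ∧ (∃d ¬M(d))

∀f ∀h ∀e ∃d ((T(f) ∨ T(h) ∨ T(e)) ∧ ¬M(d))

First replace A → B with ¬A ∨ B.
  (¬(∃f ¬T(f)) ∨ (∀h ∀e (T(h) ∨ T(e)))) ∧ (∃d ¬M(d))
Drive negations inward (¬∀x A ≡ ∃x ¬A, ¬∃x A ≡ ∀x ¬A, De Morgan for ∧/∨):
  ((∀f T(f)) ∨ (∀h ∀e (T(h) ∨ T(e)))) ∧ (∃d ¬M(d))
Extract every quantifier outward, since the variables are now distinct and don't occur free across branches:
  ∀f ∀h ∀e ∃d ((T(f) ∨ T(h) ∨ T(e)) ∧ ¬M(d))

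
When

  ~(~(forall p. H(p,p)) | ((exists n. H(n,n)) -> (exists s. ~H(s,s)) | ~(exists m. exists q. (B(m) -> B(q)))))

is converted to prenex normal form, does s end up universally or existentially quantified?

universal

First replace A → B with ¬A ∨ B.
  ~(~(forall p. H(p,p)) | ~(exists n. H(n,n)) | (exists s. ~H(s,s)) | ~(exists m. exists q. (~B(m) | B(q))))
Drive negations inward (¬∀x A ≡ ∃x ¬A, ¬∃x A ≡ ∀x ¬A, De Morgan for ∧/∨):
  (forall p. H(p,p)) & (exists n. H(n,n)) & (forall s. H(s,s)) & (exists m. exists q. (~B(m) | B(q)))
All bound variables are already distinct, so no renaming is needed.
Extract every quantifier outward, since the variables are now distinct and don't occur free across branches:
  forall p. exists n. forall s. exists m. exists q. (H(p,p) & H(n,n) & H(s,s) & (~B(m) | B(q)))
The quantifier exists s sits under an odd number of negations (counting the antecedent side of each →), so it flips to forall s.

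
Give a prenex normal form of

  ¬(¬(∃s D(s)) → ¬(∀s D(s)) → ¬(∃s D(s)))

First replace A → B with ¬A ∨ B.
  ¬(¬¬(∃s D(s)) ∨ ¬¬(∀s D(s)) ∨ ¬(∃s D(s)))
Drive negations inward (¬∀x A ≡ ∃x ¬A, ¬∃x A ≡ ∀x ¬A, De Morgan for ∧/∨):
  (∀s ¬D(s)) ∧ (∃s ¬D(s)) ∧ (∃s D(s))
Rename bound variables to avoid capture: s↦u, s↦w.
  (∀s ¬D(s)) ∧ (∃u ¬D(u)) ∧ (∃w D(w))
Pull the quantifiers to the front (each side's bound variable is not free in the other side):
  ∀s ∃u ∃w (¬D(s) ∧ ¬D(u) ∧ D(w))

∀s ∃u ∃w (¬D(s) ∧ ¬D(u) ∧ D(w))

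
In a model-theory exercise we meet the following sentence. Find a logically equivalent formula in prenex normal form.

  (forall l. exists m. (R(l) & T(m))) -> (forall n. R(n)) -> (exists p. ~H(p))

exists l. forall m. exists n. exists p. (~R(l) | ~T(m) | ~R(n) | ~H(p))

Eliminate → and ↔ using ¬ and ∨.
  ~(forall l. exists m. (R(l) & T(m))) | ~(forall n. R(n)) | (exists p. ~H(p))
Push ¬ through the quantifiers and connectives to reach negation normal form:
  (exists l. forall m. (~R(l) | ~T(m))) | (exists n. ~R(n)) | (exists p. ~H(p))
Extract every quantifier outward, since the variables are now distinct and don't occur free across branches:
  exists l. forall m. exists n. exists p. (~R(l) | ~T(m) | ~R(n) | ~H(p))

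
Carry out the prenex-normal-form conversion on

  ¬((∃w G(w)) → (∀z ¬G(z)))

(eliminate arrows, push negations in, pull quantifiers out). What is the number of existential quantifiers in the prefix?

2

First replace A → B with ¬A ∨ B.
  ¬(¬(∃w G(w)) ∨ (∀z ¬G(z)))
Push ¬ through the quantifiers and connectives to reach negation normal form:
  (∃w G(w)) ∧ (∃z G(z))
All bound variables are already distinct, so no renaming is needed.
Pull the quantifiers to the front (each side's bound variable is not free in the other side):
  ∃w ∃z (G(w) ∧ G(z))
The prefix is ∃w ∃z: 0 universal, 2 existential.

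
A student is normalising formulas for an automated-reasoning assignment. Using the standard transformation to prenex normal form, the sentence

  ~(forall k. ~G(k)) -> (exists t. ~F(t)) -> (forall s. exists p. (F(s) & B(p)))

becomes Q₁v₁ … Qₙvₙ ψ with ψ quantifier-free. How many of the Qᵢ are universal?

3

First replace A → B with ¬A ∨ B.
  ~~(forall k. ~G(k)) | ~(exists t. ~F(t)) | (forall s. exists p. (F(s) & B(p)))
Drive negations inward (¬∀x A ≡ ∃x ¬A, ¬∃x A ≡ ∀x ¬A, De Morgan for ∧/∨):
  (forall k. ~G(k)) | (forall t. F(t)) | (forall s. exists p. (F(s) & B(p)))
All bound variables are already distinct, so no renaming is needed.
Pull the quantifiers to the front (each side's bound variable is not free in the other side):
  forall k. forall t. forall s. exists p. (~G(k) | F(t) | F(s) & B(p))
The prefix is forall k forall t forall s exists p: 3 universal, 1 existential.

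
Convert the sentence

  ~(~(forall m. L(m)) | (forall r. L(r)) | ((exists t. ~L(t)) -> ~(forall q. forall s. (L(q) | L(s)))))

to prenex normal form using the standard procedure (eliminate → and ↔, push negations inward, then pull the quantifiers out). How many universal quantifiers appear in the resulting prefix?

Rewrite implications/biconditionals: A → B as ¬A ∨ B.
  ~(~(forall m. L(m)) | (forall r. L(r)) | ~(exists t. ~L(t)) | ~(forall q. forall s. (L(q) | L(s))))
Push ¬ through the quantifiers and connectives to reach negation normal form:
  (forall m. L(m)) & (exists r. ~L(r)) & (exists t. ~L(t)) & (forall q. forall s. (L(q) | L(s)))
All bound variables are already distinct, so no renaming is needed.
Pull the quantifiers to the front (each side's bound variable is not free in the other side):
  forall m. exists r. exists t. forall q. forall s. (L(m) & ~L(r) & ~L(t) & (L(q) | L(s)))
The prefix is forall m exists r exists t forall q forall s: 3 universal, 2 existential.

3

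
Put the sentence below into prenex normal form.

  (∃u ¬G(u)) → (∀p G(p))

First replace A → B with ¬A ∨ B.
  ¬(∃u ¬G(u)) ∨ (∀p G(p))
Move each ¬ inward, flipping quantifiers it crosses:
  (∀u G(u)) ∨ (∀p G(p))
All bound variables are already distinct, so no renaming is needed.
Extract every quantifier outward, since the variables are now distinct and don't occur free across branches:
  ∀u ∀p (G(u) ∨ G(p))

∀u ∀p (G(u) ∨ G(p))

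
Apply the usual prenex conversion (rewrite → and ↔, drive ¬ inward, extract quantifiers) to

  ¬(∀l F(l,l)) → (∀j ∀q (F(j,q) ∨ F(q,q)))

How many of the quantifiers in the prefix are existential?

First replace A → B with ¬A ∨ B.
  ¬¬(∀l F(l,l)) ∨ (∀j ∀q (F(j,q) ∨ F(q,q)))
Move each ¬ inward, flipping quantifiers it crosses:
  (∀l F(l,l)) ∨ (∀j ∀q (F(j,q) ∨ F(q,q)))
All bound variables are already distinct, so no renaming is needed.
Pull the quantifiers to the front (each side's bound variable is not free in the other side):
  ∀l ∀j ∀q (F(l,l) ∨ F(j,q) ∨ F(q,q))
The prefix is ∀l ∀j ∀q: 3 universal, 0 existential.

0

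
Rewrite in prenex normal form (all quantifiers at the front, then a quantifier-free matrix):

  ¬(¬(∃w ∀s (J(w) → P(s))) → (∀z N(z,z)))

∀w ∃s ∃z (J(w) ∧ ¬P(s) ∧ ¬N(z,z))

Rewrite implications/biconditionals: A → B as ¬A ∨ B.
  ¬(¬¬(∃w ∀s (¬J(w) ∨ P(s))) ∨ (∀z N(z,z)))
Move each ¬ inward, flipping quantifiers it crosses:
  (∀w ∃s (J(w) ∧ ¬P(s))) ∧ (∃z ¬N(z,z))
All bound variables are already distinct, so no renaming is needed.
Pull the quantifiers to the front (each side's bound variable is not free in the other side):
  ∀w ∃s ∃z (J(w) ∧ ¬P(s) ∧ ¬N(z,z))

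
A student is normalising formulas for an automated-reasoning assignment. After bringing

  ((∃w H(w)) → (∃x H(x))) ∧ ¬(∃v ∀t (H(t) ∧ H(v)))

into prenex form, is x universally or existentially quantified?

First replace A → B with ¬A ∨ B.
  (¬(∃w H(w)) ∨ (∃x H(x))) ∧ ¬(∃v ∀t (H(t) ∧ H(v)))
Move each ¬ inward, flipping quantifiers it crosses:
  ((∀w ¬H(w)) ∨ (∃x H(x))) ∧ (∀v ∃t (¬H(t) ∨ ¬H(v)))
All bound variables are already distinct, so no renaming is needed.
Pull the quantifiers to the front (each side's bound variable is not free in the other side):
  ∀w ∃x ∀v ∃t ((¬H(w) ∨ H(x)) ∧ (¬H(t) ∨ ¬H(v)))
The quantifier ∃x sits under an even number of negations (counting the antecedent side of each →), so it remains existential.

existential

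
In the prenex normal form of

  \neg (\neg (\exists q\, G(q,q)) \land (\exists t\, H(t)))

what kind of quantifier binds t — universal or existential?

Drive negations inward (¬∀x A ≡ ∃x ¬A, ¬∃x A ≡ ∀x ¬A, De Morgan for ∧/∨):
  (\exists q\, G(q,q)) \lor (\forall t\, \neg H(t))
All bound variables are already distinct, so no renaming is needed.
Pull the quantifiers to the front (each side's bound variable is not free in the other side):
  \exists q\, \forall t\, (G(q,q) \lor \neg H(t))
The quantifier \exists t sits under an odd number of negations, so it flips to \forall t.

universal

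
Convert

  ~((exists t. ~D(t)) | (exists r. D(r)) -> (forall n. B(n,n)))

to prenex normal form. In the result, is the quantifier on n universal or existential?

existential

Eliminate → and ↔ using ¬ and ∨.
  ~(~((exists t. ~D(t)) | (exists r. D(r))) | (forall n. B(n,n)))
Drive negations inward (¬∀x A ≡ ∃x ¬A, ¬∃x A ≡ ∀x ¬A, De Morgan for ∧/∨):
  ((exists t. ~D(t)) | (exists r. D(r))) & (exists n. ~B(n,n))
Finally move all quantifiers to the prefix:
  exists t. exists r. exists n. ((~D(t) | D(r)) & ~B(n,n))
The quantifier forall n sits under an odd number of negations (counting the antecedent side of each →), so it flips to exists n.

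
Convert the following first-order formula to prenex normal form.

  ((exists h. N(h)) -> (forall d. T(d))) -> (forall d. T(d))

exists h. exists d. forall q. (N(h) & ~T(d) | T(q))

First replace A → B with ¬A ∨ B.
  ~(~(exists h. N(h)) | (forall d. T(d))) | (forall d. T(d))
Drive negations inward (¬∀x A ≡ ∃x ¬A, ¬∃x A ≡ ∀x ¬A, De Morgan for ∧/∨):
  (exists h. N(h)) & (exists d. ~T(d)) | (forall d. T(d))
Give each quantifier a distinct variable: d↦q.
  (exists h. N(h)) & (exists d. ~T(d)) | (forall q. T(q))
Pull the quantifiers to the front (each side's bound variable is not free in the other side):
  exists h. exists d. forall q. (N(h) & ~T(d) | T(q))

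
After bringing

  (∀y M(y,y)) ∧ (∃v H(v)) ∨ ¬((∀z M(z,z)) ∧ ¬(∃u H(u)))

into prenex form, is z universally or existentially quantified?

Move each ¬ inward, flipping quantifiers it crosses:
  (∀y M(y,y)) ∧ (∃v H(v)) ∨ (∃z ¬M(z,z)) ∨ (∃u H(u))
Extract every quantifier outward, since the variables are now distinct and don't occur free across branches:
  ∀y ∃v ∃z ∃u (M(y,y) ∧ H(v) ∨ ¬M(z,z) ∨ H(u))
The quantifier ∀z sits under an odd number of negations, so it flips to ∃z.

existential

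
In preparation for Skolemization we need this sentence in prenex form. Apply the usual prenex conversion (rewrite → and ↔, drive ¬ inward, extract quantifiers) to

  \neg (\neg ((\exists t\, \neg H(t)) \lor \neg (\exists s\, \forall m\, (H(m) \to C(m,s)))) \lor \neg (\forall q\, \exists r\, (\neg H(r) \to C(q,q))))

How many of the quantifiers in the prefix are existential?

First replace A → B with ¬A ∨ B.
  \neg (\neg ((\exists t\, \neg H(t)) \lor \neg (\exists s\, \forall m\, (\neg H(m) \lor C(m,s)))) \lor \neg (\forall q\, \exists r\, (\neg \neg H(r) \lor C(q,q))))
Move each ¬ inward, flipping quantifiers it crosses:
  ((\exists t\, \neg H(t)) \lor (\forall s\, \exists m\, (H(m) \land \neg C(m,s)))) \land (\forall q\, \exists r\, (H(r) \lor C(q,q)))
All bound variables are already distinct, so no renaming is needed.
Finally move all quantifiers to the prefix:
  \exists t\, \forall s\, \exists m\, \forall q\, \exists r\, ((\neg H(t) \lor H(m) \land \neg C(m,s)) \land (H(r) \lor C(q,q)))
The prefix is \exists t \forall s \exists m \forall q \exists r: 2 universal, 3 existential.

3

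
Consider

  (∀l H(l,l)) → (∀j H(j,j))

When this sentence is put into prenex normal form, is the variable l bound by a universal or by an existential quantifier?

existential

Rewrite implications/biconditionals: A → B as ¬A ∨ B.
  ¬(∀l H(l,l)) ∨ (∀j H(j,j))
Push ¬ through the quantifiers and connectives to reach negation normal form:
  (∃l ¬H(l,l)) ∨ (∀j H(j,j))
Finally move all quantifiers to the prefix:
  ∃l ∀j (¬H(l,l) ∨ H(j,j))
The quantifier ∀l sits under an odd number of negations (counting the antecedent side of each →), so it flips to ∃l.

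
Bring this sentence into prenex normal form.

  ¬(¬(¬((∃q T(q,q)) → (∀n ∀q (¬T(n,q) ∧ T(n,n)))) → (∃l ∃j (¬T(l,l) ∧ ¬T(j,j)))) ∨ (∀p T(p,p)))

Rewrite implications/biconditionals: A → B as ¬A ∨ B.
  ¬(¬(¬¬(¬(∃q T(q,q)) ∨ (∀n ∀q (¬T(n,q) ∧ T(n,n)))) ∨ (∃l ∃j (¬T(l,l) ∧ ¬T(j,j)))) ∨ (∀p T(p,p)))
Drive negations inward (¬∀x A ≡ ∃x ¬A, ¬∃x A ≡ ∀x ¬A, De Morgan for ∧/∨):
  ((∀q ¬T(q,q)) ∨ (∀n ∀q (¬T(n,q) ∧ T(n,n))) ∨ (∃l ∃j (¬T(l,l) ∧ ¬T(j,j)))) ∧ (∃p ¬T(p,p))
Rename bound variables to avoid capture: q↦u1.
  ((∀q ¬T(q,q)) ∨ (∀n ∀u1 (¬T(n,u1) ∧ T(n,n))) ∨ (∃l ∃j (¬T(l,l) ∧ ¬T(j,j)))) ∧ (∃p ¬T(p,p))
Finally move all quantifiers to the prefix:
  ∀q ∀n ∀u1 ∃l ∃j ∃p ((¬T(q,q) ∨ ¬T(n,u1) ∧ T(n,n) ∨ ¬T(l,l) ∧ ¬T(j,j)) ∧ ¬T(p,p))

∀q ∀n ∀u1 ∃l ∃j ∃p ((¬T(q,q) ∨ ¬T(n,u1) ∧ T(n,n) ∨ ¬T(l,l) ∧ ¬T(j,j)) ∧ ¬T(p,p))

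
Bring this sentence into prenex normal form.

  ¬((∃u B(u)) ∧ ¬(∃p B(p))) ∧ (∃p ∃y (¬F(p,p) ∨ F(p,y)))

∀u ∃p ∃q ∃y ((¬B(u) ∨ B(p)) ∧ (¬F(q,q) ∨ F(q,y)))

Move each ¬ inward, flipping quantifiers it crosses:
  ((∀u ¬B(u)) ∨ (∃p B(p))) ∧ (∃p ∃y (¬F(p,p) ∨ F(p,y)))
Standardize variables apart so no two quantifiers bind the same name: p↦q.
  ((∀u ¬B(u)) ∨ (∃p B(p))) ∧ (∃q ∃y (¬F(q,q) ∨ F(q,y)))
Pull the quantifiers to the front (each side's bound variable is not free in the other side):
  ∀u ∃p ∃q ∃y ((¬B(u) ∨ B(p)) ∧ (¬F(q,q) ∨ F(q,y)))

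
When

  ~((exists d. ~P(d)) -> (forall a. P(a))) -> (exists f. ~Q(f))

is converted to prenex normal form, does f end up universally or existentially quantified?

First replace A → B with ¬A ∨ B.
  ~~(~(exists d. ~P(d)) | (forall a. P(a))) | (exists f. ~Q(f))
Move each ¬ inward, flipping quantifiers it crosses:
  (forall d. P(d)) | (forall a. P(a)) | (exists f. ~Q(f))
All bound variables are already distinct, so no renaming is needed.
Finally move all quantifiers to the prefix:
  forall d. forall a. exists f. (P(d) | P(a) | ~Q(f))
The quantifier exists f sits under an even number of negations (counting the antecedent side of each →), so it remains existential.

existential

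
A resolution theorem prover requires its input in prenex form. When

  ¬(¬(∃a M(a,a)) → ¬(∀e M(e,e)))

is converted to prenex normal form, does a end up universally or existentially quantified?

universal

First replace A → B with ¬A ∨ B.
  ¬(¬¬(∃a M(a,a)) ∨ ¬(∀e M(e,e)))
Move each ¬ inward, flipping quantifiers it crosses:
  (∀a ¬M(a,a)) ∧ (∀e M(e,e))
All bound variables are already distinct, so no renaming is needed.
Extract every quantifier outward, since the variables are now distinct and don't occur free across branches:
  ∀a ∀e (¬M(a,a) ∧ M(e,e))
The quantifier ∃a sits under an odd number of negations (counting the antecedent side of each →), so it flips to ∀a.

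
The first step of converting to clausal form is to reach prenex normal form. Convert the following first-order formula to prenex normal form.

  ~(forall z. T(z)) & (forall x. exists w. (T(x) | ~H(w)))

Drive negations inward (¬∀x A ≡ ∃x ¬A, ¬∃x A ≡ ∀x ¬A, De Morgan for ∧/∨):
  (exists z. ~T(z)) & (forall x. exists w. (T(x) | ~H(w)))
All bound variables are already distinct, so no renaming is needed.
Finally move all quantifiers to the prefix:
  exists z. forall x. exists w. (~T(z) & (T(x) | ~H(w)))

exists z. forall x. exists w. (~T(z) & (T(x) | ~H(w)))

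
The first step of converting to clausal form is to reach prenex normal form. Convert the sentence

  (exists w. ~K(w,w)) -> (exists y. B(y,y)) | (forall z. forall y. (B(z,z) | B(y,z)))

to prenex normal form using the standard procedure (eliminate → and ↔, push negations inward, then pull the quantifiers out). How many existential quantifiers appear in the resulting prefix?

Eliminate → and ↔ using ¬ and ∨.
  ~(exists w. ~K(w,w)) | (exists y. B(y,y)) | (forall z. forall y. (B(z,z) | B(y,z)))
Move each ¬ inward, flipping quantifiers it crosses:
  (forall w. K(w,w)) | (exists y. B(y,y)) | (forall z. forall y. (B(z,z) | B(y,z)))
Give each quantifier a distinct variable: y↦v1.
  (forall w. K(w,w)) | (exists y. B(y,y)) | (forall z. forall v1. (B(z,z) | B(v1,z)))
Extract every quantifier outward, since the variables are now distinct and don't occur free across branches:
  forall w. exists y. forall z. forall v1. (K(w,w) | B(y,y) | B(z,z) | B(v1,z))
The prefix is forall w exists y forall z forall v1: 3 universal, 1 existential.

1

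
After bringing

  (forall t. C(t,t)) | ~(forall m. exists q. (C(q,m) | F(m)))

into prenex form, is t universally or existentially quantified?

Drive negations inward (¬∀x A ≡ ∃x ¬A, ¬∃x A ≡ ∀x ¬A, De Morgan for ∧/∨):
  (forall t. C(t,t)) | (exists m. forall q. (~C(q,m) & ~F(m)))
Pull the quantifiers to the front (each side's bound variable is not free in the other side):
  forall t. exists m. forall q. (C(t,t) | ~C(q,m) & ~F(m))
The quantifier forall t sits under an even number of negations, so it remains universal.

universal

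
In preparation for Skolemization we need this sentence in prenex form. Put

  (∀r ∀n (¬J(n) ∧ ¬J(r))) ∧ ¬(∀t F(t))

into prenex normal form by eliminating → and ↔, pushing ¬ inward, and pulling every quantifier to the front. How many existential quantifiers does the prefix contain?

1

Move each ¬ inward, flipping quantifiers it crosses:
  (∀r ∀n (¬J(n) ∧ ¬J(r))) ∧ (∃t ¬F(t))
Pull the quantifiers to the front (each side's bound variable is not free in the other side):
  ∀r ∀n ∃t (¬J(n) ∧ ¬J(r) ∧ ¬F(t))
The prefix is ∀r ∀n ∃t: 2 universal, 1 existential.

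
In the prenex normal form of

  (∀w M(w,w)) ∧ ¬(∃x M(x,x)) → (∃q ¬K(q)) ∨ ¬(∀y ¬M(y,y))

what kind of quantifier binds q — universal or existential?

First replace A → B with ¬A ∨ B.
  ¬((∀w M(w,w)) ∧ ¬(∃x M(x,x))) ∨ (∃q ¬K(q)) ∨ ¬(∀y ¬M(y,y))
Push ¬ through the quantifiers and connectives to reach negation normal form:
  (∃w ¬M(w,w)) ∨ (∃x M(x,x)) ∨ (∃q ¬K(q)) ∨ (∃y M(y,y))
All bound variables are already distinct, so no renaming is needed.
Extract every quantifier outward, since the variables are now distinct and don't occur free across branches:
  ∃w ∃x ∃q ∃y (¬M(w,w) ∨ M(x,x) ∨ ¬K(q) ∨ M(y,y))
The quantifier ∃q sits under an even number of negations (counting the antecedent side of each →), so it remains existential.

existential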